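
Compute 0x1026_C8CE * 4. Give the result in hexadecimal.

Multiply each base-16 digit by 4, carrying:
  E×4 = 56 → write 8 carry 3
  C×4+3 = 51 → write 3 carry 3
  8×4+3 = 35 → write 3 carry 2
  C×4+2 = 50 → write 2 carry 3
  6×4+3 = 27 → write B carry 1
  2×4+1 = 9 → write 9
  0×4 = 0 → write 0
  1×4 = 4 → write 4

0x409B2338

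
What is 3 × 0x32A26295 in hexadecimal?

0x97E727BF

Multiply each base-16 digit by 3, carrying:
  5×3 = 15 → write F
  9×3 = 27 → write B carry 1
  2×3+1 = 7 → write 7
  6×3 = 18 → write 2 carry 1
  2×3+1 = 7 → write 7
  A×3 = 30 → write E carry 1
  2×3+1 = 7 → write 7
  3×3 = 9 → write 9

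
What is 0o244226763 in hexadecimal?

0x2912DF3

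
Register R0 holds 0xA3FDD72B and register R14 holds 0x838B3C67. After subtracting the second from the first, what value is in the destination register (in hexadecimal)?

Subtract column by column in base 16:
  B-7 → 4
  2-6 → C (borrow)
  7-C-1 → A (borrow)
  D-3-1 → 9
  D-B → 2
  F-8 → 7
  3-3 → 0
  A-8 → 2

0x20729AC4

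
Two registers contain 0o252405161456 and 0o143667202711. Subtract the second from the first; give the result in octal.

0o106515756545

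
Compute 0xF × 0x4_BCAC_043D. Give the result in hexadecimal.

Multiply each base-16 digit by 15, carrying:
  D×15 = 195 → write 3 carry 12
  3×15+12 = 57 → write 9 carry 3
  4×15+3 = 63 → write F carry 3
  0×15+3 = 3 → write 3
  C×15 = 180 → write 4 carry 11
  A×15+11 = 161 → write 1 carry 10
  C×15+10 = 190 → write E carry 11
  B×15+11 = 176 → write 0 carry 11
  4×15+11 = 71 → write 7 carry 4
  remaining carry: 4

0x470E143F93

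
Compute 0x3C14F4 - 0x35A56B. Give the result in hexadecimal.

0x66F89

Subtract column by column in base 16:
  4-B → 9 (borrow)
  F-6-1 → 8
  4-5 → F (borrow)
  1-A-1 → 6 (borrow)
  C-5-1 → 6
  3-3 → 0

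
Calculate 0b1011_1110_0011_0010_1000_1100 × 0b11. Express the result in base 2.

Multiply each base-2 digit by 3, carrying:
  0×3 = 0 → write 0
  0×3 = 0 → write 0
  1×3 = 3 → write 1 carry 1
  1×3+1 = 4 → write 0 carry 2
  0×3+2 = 2 → write 0 carry 1
  0×3+1 = 1 → write 1
  0×3 = 0 → write 0
  1×3 = 3 → write 1 carry 1
  0×3+1 = 1 → write 1
  1×3 = 3 → write 1 carry 1
  0×3+1 = 1 → write 1
  0×3 = 0 → write 0
  1×3 = 3 → write 1 carry 1
  1×3+1 = 4 → write 0 carry 2
  0×3+2 = 2 → write 0 carry 1
  0×3+1 = 1 → write 1
  0×3 = 0 → write 0
  1×3 = 3 → write 1 carry 1
  1×3+1 = 4 → write 0 carry 2
  1×3+2 = 5 → write 1 carry 2
  1×3+2 = 5 → write 1 carry 2
  1×3+2 = 5 → write 1 carry 2
  0×3+2 = 2 → write 0 carry 1
  1×3+1 = 4 → write 0 carry 2
  remaining carry: 10

0b10001110101001011110100100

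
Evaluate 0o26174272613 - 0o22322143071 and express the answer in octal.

Subtract column by column in base 8:
  3-1 → 2
  1-7 → 2 (borrow)
  6-0-1 → 5
  2-3 → 7 (borrow)
  7-4-1 → 2
  2-1 → 1
  4-2 → 2
  7-2 → 5
  1-3 → 6 (borrow)
  6-2-1 → 3
  2-2 → 0

0o3652127522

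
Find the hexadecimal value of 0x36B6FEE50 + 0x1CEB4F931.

0x53A24E781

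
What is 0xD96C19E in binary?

0b1101100101101100000110011110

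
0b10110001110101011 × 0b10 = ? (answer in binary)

Multiply each base-2 digit by 2, carrying:
  1×2 = 2 → write 0 carry 1
  1×2+1 = 3 → write 1 carry 1
  0×2+1 = 1 → write 1
  1×2 = 2 → write 0 carry 1
  0×2+1 = 1 → write 1
  1×2 = 2 → write 0 carry 1
  0×2+1 = 1 → write 1
  1×2 = 2 → write 0 carry 1
  1×2+1 = 3 → write 1 carry 1
  1×2+1 = 3 → write 1 carry 1
  0×2+1 = 1 → write 1
  0×2 = 0 → write 0
  0×2 = 0 → write 0
  1×2 = 2 → write 0 carry 1
  1×2+1 = 3 → write 1 carry 1
  0×2+1 = 1 → write 1
  1×2 = 2 → write 0 carry 1
  remaining carry: 1

0b101100011101010110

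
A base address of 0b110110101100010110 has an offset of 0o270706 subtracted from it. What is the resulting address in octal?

0o374520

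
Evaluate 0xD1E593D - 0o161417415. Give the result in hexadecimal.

0xB583A30

0o161417415 = 0x1C61F0D in hexadecimal.
Subtract column by column in base 16:
  D-D → 0
  3-0 → 3
  9-F → A (borrow)
  5-1-1 → 3
  E-6 → 8
  1-C → 5 (borrow)
  D-1-1 → B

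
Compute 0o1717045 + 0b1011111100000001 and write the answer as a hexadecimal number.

0o1717045 = 0x79e25 in hexadecimal.
0b1011111100000001 = 0xbf01 in hexadecimal.
Add column by column in base 16, right to left:
  5+1 = 6
  2+0 = 2
  e+f = d carry 1
  9+b+1 = 5 carry 1
  7+0+1 = 8

0x85d26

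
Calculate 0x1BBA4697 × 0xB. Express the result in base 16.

Multiply each base-16 digit by 11, carrying:
  7×11 = 77 → write D carry 4
  9×11+4 = 103 → write 7 carry 6
  6×11+6 = 72 → write 8 carry 4
  4×11+4 = 48 → write 0 carry 3
  A×11+3 = 113 → write 1 carry 7
  B×11+7 = 128 → write 0 carry 8
  B×11+8 = 129 → write 1 carry 8
  1×11+8 = 19 → write 3 carry 1
  remaining carry: 1

0x13101087D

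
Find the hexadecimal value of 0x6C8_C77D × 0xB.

0x4AA0925F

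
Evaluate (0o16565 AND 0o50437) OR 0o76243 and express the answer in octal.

0o16565 AND 0o50437 = 0o10425.
Then OR with 0o76243.

0o76667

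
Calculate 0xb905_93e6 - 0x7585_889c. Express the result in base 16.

Subtract column by column in base 16:
  6-c → a (borrow)
  e-9-1 → 4
  3-8 → b (borrow)
  9-8-1 → 0
  5-5 → 0
  0-8 → 8 (borrow)
  9-5-1 → 3
  b-7 → 4

0x43800b4a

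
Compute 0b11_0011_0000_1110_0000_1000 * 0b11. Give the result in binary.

Multiply each base-2 digit by 3, carrying:
  0×3 = 0 → write 0
  0×3 = 0 → write 0
  0×3 = 0 → write 0
  1×3 = 3 → write 1 carry 1
  0×3+1 = 1 → write 1
  0×3 = 0 → write 0
  0×3 = 0 → write 0
  0×3 = 0 → write 0
  0×3 = 0 → write 0
  1×3 = 3 → write 1 carry 1
  1×3+1 = 4 → write 0 carry 2
  1×3+2 = 5 → write 1 carry 2
  0×3+2 = 2 → write 0 carry 1
  0×3+1 = 1 → write 1
  0×3 = 0 → write 0
  0×3 = 0 → write 0
  1×3 = 3 → write 1 carry 1
  1×3+1 = 4 → write 0 carry 2
  0×3+2 = 2 → write 0 carry 1
  0×3+1 = 1 → write 1
  1×3 = 3 → write 1 carry 1
  1×3+1 = 4 → write 0 carry 2
  remaining carry: 10

0b100110010010101000011000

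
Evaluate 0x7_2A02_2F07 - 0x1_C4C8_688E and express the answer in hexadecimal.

0x56539C679

Subtract column by column in base 16:
  7-E → 9 (borrow)
  0-8-1 → 7 (borrow)
  F-8-1 → 6
  2-6 → C (borrow)
  2-8-1 → 9 (borrow)
  0-C-1 → 3 (borrow)
  A-4-1 → 5
  2-C → 6 (borrow)
  7-1-1 → 5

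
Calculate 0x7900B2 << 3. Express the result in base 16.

0x3C80590

3 bits is not a whole number of base-16 digits; in binary: 11110010000000010110010 << 3 = 11110010000000010110010000.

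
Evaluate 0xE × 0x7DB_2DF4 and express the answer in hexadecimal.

Multiply each base-16 digit by 14, carrying:
  4×14 = 56 → write 8 carry 3
  F×14+3 = 213 → write 5 carry 13
  D×14+13 = 195 → write 3 carry 12
  2×14+12 = 40 → write 8 carry 2
  B×14+2 = 156 → write C carry 9
  D×14+9 = 191 → write F carry 11
  7×14+11 = 109 → write D carry 6
  remaining carry: 6

0x6DFC8358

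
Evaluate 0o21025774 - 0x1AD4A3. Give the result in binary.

0o21025774 = 0b10001000010101111111100 in binary.
0x1AD4A3 = 0b110101101010010100011 in binary.
Subtract column by column in base 2:
  0-1 → 1 (borrow)
  0-1-1 → 0 (borrow)
  1-0-1 → 0
  1-0 → 1
  1-0 → 1
  1-1 → 0
  1-0 → 1
  1-1 → 0
  1-0 → 1
  1-0 → 1
  0-1 → 1 (borrow)
  1-0-1 → 0
  0-1 → 1 (borrow)
  1-0-1 → 0
  0-1 → 1 (borrow)
  0-1-1 → 0 (borrow)
  0-0-1 → 1 (borrow)
  0-1-1 → 0 (borrow)
  1-0-1 → 0
  0-1 → 1 (borrow)
  0-1-1 → 0 (borrow)
  0-0-1 → 1 (borrow)
  1-0-1 → 0

0b1010010101011101011001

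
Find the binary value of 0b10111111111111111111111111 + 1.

The trailing 24 digits are 1 (max in base 2), so adding 1 cascades: they roll to 0 and the next digit up increments.

0b11000000000000000000000000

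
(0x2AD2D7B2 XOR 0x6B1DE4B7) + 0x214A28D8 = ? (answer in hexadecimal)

First 0x2AD2D7B2 XOR 0x6B1DE4B7 = 0x41CF3305.
Add column by column in base 16, right to left:
  5+8 = D
  0+D = D
  3+8 = B
  3+2 = 5
  F+A = 9 carry 1
  C+4+1 = 1 carry 1
  1+1+1 = 3
  4+2 = 6

0x63195BDD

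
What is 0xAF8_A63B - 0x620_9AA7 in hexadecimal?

0x4D80B94

Subtract column by column in base 16:
  B-7 → 4
  3-A → 9 (borrow)
  6-A-1 → B (borrow)
  A-9-1 → 0
  8-0 → 8
  F-2 → D
  A-6 → 4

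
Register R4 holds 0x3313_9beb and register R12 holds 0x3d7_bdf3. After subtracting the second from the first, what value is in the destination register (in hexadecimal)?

0x2f3bddf8

Subtract column by column in base 16:
  b-3 → 8
  e-f → f (borrow)
  b-d-1 → d (borrow)
  9-b-1 → d (borrow)
  3-7-1 → b (borrow)
  1-d-1 → 3 (borrow)
  3-3-1 → f (borrow)
  3-0-1 → 2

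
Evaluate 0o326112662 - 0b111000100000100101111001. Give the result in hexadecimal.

0o326112662 = 0x35895B2 in hexadecimal.
0b111000100000100101111001 = 0xE20979 in hexadecimal.
Subtract column by column in base 16:
  2-9 → 9 (borrow)
  B-7-1 → 3
  5-9 → C (borrow)
  9-0-1 → 8
  8-2 → 6
  5-E → 7 (borrow)
  3-0-1 → 2

0x2768C39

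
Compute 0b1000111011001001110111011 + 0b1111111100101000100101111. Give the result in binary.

Add column by column in base 2, right to left:
  1+1 = 0 carry 1
  1+1+1 = 1 carry 1
  0+1+1 = 0 carry 1
  1+1+1 = 1 carry 1
  1+0+1 = 0 carry 1
  1+1+1 = 1 carry 1
  0+0+1 = 1
  1+0 = 1
  1+1 = 0 carry 1
  1+0+1 = 0 carry 1
  0+0+1 = 1
  0+0 = 0
  1+1 = 0 carry 1
  0+0+1 = 1
  0+1 = 1
  1+0 = 1
  1+0 = 1
  0+1 = 1
  1+1 = 0 carry 1
  1+1+1 = 1 carry 1
  1+1+1 = 1 carry 1
  0+1+1 = 0 carry 1
  0+1+1 = 0 carry 1
  0+1+1 = 0 carry 1
  1+1+1 = 1 carry 1
  final carry 1

0b11000110111110010011101010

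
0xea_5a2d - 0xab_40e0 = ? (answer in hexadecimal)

0x3f194d

Subtract column by column in base 16:
  d-0 → d
  2-e → 4 (borrow)
  a-0-1 → 9
  5-4 → 1
  a-b → f (borrow)
  e-a-1 → 3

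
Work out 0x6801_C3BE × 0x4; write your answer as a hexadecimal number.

0x1A0070EF8

Multiply each base-16 digit by 4, carrying:
  E×4 = 56 → write 8 carry 3
  B×4+3 = 47 → write F carry 2
  3×4+2 = 14 → write E
  C×4 = 48 → write 0 carry 3
  1×4+3 = 7 → write 7
  0×4 = 0 → write 0
  8×4 = 32 → write 0 carry 2
  6×4+2 = 26 → write A carry 1
  remaining carry: 1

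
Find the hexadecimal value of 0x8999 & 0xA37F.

0x8119

AND each hex digit independently (no carries):
  8&A=8, 9&3=1, 9&7=1, 9&F=9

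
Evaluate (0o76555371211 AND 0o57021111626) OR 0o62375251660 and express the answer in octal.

0o76375351660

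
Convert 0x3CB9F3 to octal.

0o17134763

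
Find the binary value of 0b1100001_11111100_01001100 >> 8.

0b110000111111100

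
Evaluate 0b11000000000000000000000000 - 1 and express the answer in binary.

0b10111111111111111111111111

The trailing 24 digits are 0, so subtracting 1 borrows through: they become 1 and the next digit up decrements.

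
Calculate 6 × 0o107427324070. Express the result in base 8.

0o655214370520

Multiply each base-8 digit by 6, carrying:
  0×6 = 0 → write 0
  7×6 = 42 → write 2 carry 5
  0×6+5 = 5 → write 5
  4×6 = 24 → write 0 carry 3
  2×6+3 = 15 → write 7 carry 1
  3×6+1 = 19 → write 3 carry 2
  7×6+2 = 44 → write 4 carry 5
  2×6+5 = 17 → write 1 carry 2
  4×6+2 = 26 → write 2 carry 3
  7×6+3 = 45 → write 5 carry 5
  0×6+5 = 5 → write 5
  1×6 = 6 → write 6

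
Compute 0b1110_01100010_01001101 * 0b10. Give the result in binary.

0b111001100010010011010

Multiply each base-2 digit by 2, carrying:
  1×2 = 2 → write 0 carry 1
  0×2+1 = 1 → write 1
  1×2 = 2 → write 0 carry 1
  1×2+1 = 3 → write 1 carry 1
  0×2+1 = 1 → write 1
  0×2 = 0 → write 0
  1×2 = 2 → write 0 carry 1
  0×2+1 = 1 → write 1
  0×2 = 0 → write 0
  1×2 = 2 → write 0 carry 1
  0×2+1 = 1 → write 1
  0×2 = 0 → write 0
  0×2 = 0 → write 0
  1×2 = 2 → write 0 carry 1
  1×2+1 = 3 → write 1 carry 1
  0×2+1 = 1 → write 1
  0×2 = 0 → write 0
  1×2 = 2 → write 0 carry 1
  1×2+1 = 3 → write 1 carry 1
  1×2+1 = 3 → write 1 carry 1
  remaining carry: 1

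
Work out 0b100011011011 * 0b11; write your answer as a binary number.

0b1101010010001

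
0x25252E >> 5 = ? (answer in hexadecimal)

5 bits is not a whole number of base-16 digits; in binary: 1001010010010100101110 >> 5 = 10010100100101001.

0x12929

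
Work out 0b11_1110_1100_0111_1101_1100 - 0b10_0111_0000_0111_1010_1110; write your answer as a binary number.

Subtract column by column in base 2:
  0-0 → 0
  0-1 → 1 (borrow)
  1-1-1 → 1 (borrow)
  1-1-1 → 1 (borrow)
  1-0-1 → 0
  0-1 → 1 (borrow)
  1-0-1 → 0
  1-1 → 0
  1-1 → 0
  1-1 → 0
  1-1 → 0
  0-0 → 0
  0-0 → 0
  0-0 → 0
  1-0 → 1
  1-0 → 1
  0-1 → 1 (borrow)
  1-1-1 → 1 (borrow)
  1-1-1 → 1 (borrow)
  1-0-1 → 0
  1-0 → 1
  1-1 → 0

0b101111100000000101110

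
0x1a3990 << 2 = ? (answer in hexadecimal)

0x68e640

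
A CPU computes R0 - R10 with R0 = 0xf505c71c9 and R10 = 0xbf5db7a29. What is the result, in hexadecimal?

0x35a80f7a0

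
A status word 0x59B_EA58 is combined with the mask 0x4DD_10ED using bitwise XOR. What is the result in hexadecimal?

XOR each hex digit independently (no carries):
  5^4=1, 9^D=4, B^D=6, E^1=F, A^0=A, 5^E=B, 8^D=5

0x146FAB5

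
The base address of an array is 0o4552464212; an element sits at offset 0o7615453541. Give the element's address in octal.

0o14370137753

Add column by column in base 8, right to left:
  2+1 = 3
  1+4 = 5
  2+5 = 7
  4+3 = 7
  6+5 = 3 carry 1
  4+4+1 = 1 carry 1
  2+5+1 = 0 carry 1
  5+1+1 = 7
  5+6 = 3 carry 1
  4+7+1 = 4 carry 1
  final carry 1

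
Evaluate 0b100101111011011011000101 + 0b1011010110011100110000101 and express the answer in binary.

0b10000000101111000001001010

Add column by column in base 2, right to left:
  1+1 = 0 carry 1
  0+0+1 = 1
  1+1 = 0 carry 1
  0+0+1 = 1
  0+0 = 0
  0+0 = 0
  1+0 = 1
  1+1 = 0 carry 1
  0+1+1 = 0 carry 1
  1+0+1 = 0 carry 1
  1+0+1 = 0 carry 1
  0+1+1 = 0 carry 1
  1+1+1 = 1 carry 1
  1+1+1 = 1 carry 1
  0+0+1 = 1
  1+0 = 1
  1+1 = 0 carry 1
  1+1+1 = 1 carry 1
  1+0+1 = 0 carry 1
  0+1+1 = 0 carry 1
  1+0+1 = 0 carry 1
  0+1+1 = 0 carry 1
  0+1+1 = 0 carry 1
  1+0+1 = 0 carry 1
  0+1+1 = 0 carry 1
  final carry 1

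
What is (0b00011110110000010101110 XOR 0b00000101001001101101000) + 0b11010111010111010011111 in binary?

First 0b00011110110000010101110 XOR 0b00000101001001101101000 = 0b00011011111001111000110.
Add column by column in base 2, right to left:
  0+1 = 1
  1+1 = 0 carry 1
  1+1+1 = 1 carry 1
  0+1+1 = 0 carry 1
  0+1+1 = 0 carry 1
  0+0+1 = 1
  1+0 = 1
  1+1 = 0 carry 1
  1+0+1 = 0 carry 1
  1+1+1 = 1 carry 1
  0+1+1 = 0 carry 1
  0+1+1 = 0 carry 1
  1+0+1 = 0 carry 1
  1+1+1 = 1 carry 1
  1+0+1 = 0 carry 1
  1+1+1 = 1 carry 1
  1+1+1 = 1 carry 1
  0+1+1 = 0 carry 1
  1+0+1 = 0 carry 1
  1+1+1 = 1 carry 1
  0+0+1 = 1
  0+1 = 1
  0+1 = 1

0b11110011010001001100101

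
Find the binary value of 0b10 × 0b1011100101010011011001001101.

Multiply each base-2 digit by 2, carrying:
  1×2 = 2 → write 0 carry 1
  0×2+1 = 1 → write 1
  1×2 = 2 → write 0 carry 1
  1×2+1 = 3 → write 1 carry 1
  0×2+1 = 1 → write 1
  0×2 = 0 → write 0
  1×2 = 2 → write 0 carry 1
  0×2+1 = 1 → write 1
  0×2 = 0 → write 0
  1×2 = 2 → write 0 carry 1
  1×2+1 = 3 → write 1 carry 1
  0×2+1 = 1 → write 1
  1×2 = 2 → write 0 carry 1
  1×2+1 = 3 → write 1 carry 1
  0×2+1 = 1 → write 1
  0×2 = 0 → write 0
  1×2 = 2 → write 0 carry 1
  0×2+1 = 1 → write 1
  1×2 = 2 → write 0 carry 1
  0×2+1 = 1 → write 1
  1×2 = 2 → write 0 carry 1
  0×2+1 = 1 → write 1
  0×2 = 0 → write 0
  1×2 = 2 → write 0 carry 1
  1×2+1 = 3 → write 1 carry 1
  1×2+1 = 3 → write 1 carry 1
  0×2+1 = 1 → write 1
  1×2 = 2 → write 0 carry 1
  remaining carry: 1

0b10111001010100110110010011010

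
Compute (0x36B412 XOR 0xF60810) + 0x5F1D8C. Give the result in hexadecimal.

First 0x36B412 XOR 0xF60810 = 0xC0BC02.
Add column by column in base 16, right to left:
  2+C = E
  0+8 = 8
  C+D = 9 carry 1
  B+1+1 = D
  0+F = F
  C+5 = 1 carry 1
  final carry 1

0x11FD98E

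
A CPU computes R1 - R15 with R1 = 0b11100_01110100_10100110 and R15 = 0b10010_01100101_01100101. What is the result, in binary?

0b10100000111101000001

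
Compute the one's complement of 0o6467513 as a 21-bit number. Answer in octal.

0o1310264

Each oct digit d becomes 7−d:
  6→1, 4→3, 6→1, 7→0, 5→2, 1→6, 3→4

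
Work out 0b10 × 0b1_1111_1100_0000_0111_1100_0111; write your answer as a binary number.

0b11111110000000111110001110

Multiply each base-2 digit by 2, carrying:
  1×2 = 2 → write 0 carry 1
  1×2+1 = 3 → write 1 carry 1
  1×2+1 = 3 → write 1 carry 1
  0×2+1 = 1 → write 1
  0×2 = 0 → write 0
  0×2 = 0 → write 0
  1×2 = 2 → write 0 carry 1
  1×2+1 = 3 → write 1 carry 1
  1×2+1 = 3 → write 1 carry 1
  1×2+1 = 3 → write 1 carry 1
  1×2+1 = 3 → write 1 carry 1
  0×2+1 = 1 → write 1
  0×2 = 0 → write 0
  0×2 = 0 → write 0
  0×2 = 0 → write 0
  0×2 = 0 → write 0
  0×2 = 0 → write 0
  0×2 = 0 → write 0
  1×2 = 2 → write 0 carry 1
  1×2+1 = 3 → write 1 carry 1
  1×2+1 = 3 → write 1 carry 1
  1×2+1 = 3 → write 1 carry 1
  1×2+1 = 3 → write 1 carry 1
  1×2+1 = 3 → write 1 carry 1
  1×2+1 = 3 → write 1 carry 1
  remaining carry: 1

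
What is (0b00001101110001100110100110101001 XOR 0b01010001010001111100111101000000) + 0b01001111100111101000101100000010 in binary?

0b10101100001000000011000111101011

First 0b00001101110001100110100110101001 XOR 0b01010001010001111100111101000000 = 0b01011100100000011010011011101001.
Add column by column in base 2, right to left:
  1+0 = 1
  0+1 = 1
  0+0 = 0
  1+0 = 1
  0+0 = 0
  1+0 = 1
  1+0 = 1
  1+0 = 1
  0+1 = 1
  1+1 = 0 carry 1
  1+0+1 = 0 carry 1
  0+1+1 = 0 carry 1
  0+0+1 = 1
  1+0 = 1
  0+0 = 0
  1+1 = 0 carry 1
  1+0+1 = 0 carry 1
  0+1+1 = 0 carry 1
  0+1+1 = 0 carry 1
  0+1+1 = 0 carry 1
  0+1+1 = 0 carry 1
  0+0+1 = 1
  0+0 = 0
  1+1 = 0 carry 1
  0+1+1 = 0 carry 1
  0+1+1 = 0 carry 1
  1+1+1 = 1 carry 1
  1+1+1 = 1 carry 1
  1+0+1 = 0 carry 1
  0+0+1 = 1
  1+1 = 0 carry 1
  final carry 1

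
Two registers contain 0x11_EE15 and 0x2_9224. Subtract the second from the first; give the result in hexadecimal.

Subtract column by column in base 16:
  5-4 → 1
  1-2 → F (borrow)
  E-2-1 → B
  E-9 → 5
  1-2 → F (borrow)
  1-0-1 → 0

0xF5BF1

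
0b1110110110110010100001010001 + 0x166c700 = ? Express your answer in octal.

0o2020367521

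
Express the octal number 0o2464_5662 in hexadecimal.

Each octal digit is 3 bits: 2=010 4=100 6=110 4=100 5=101 6=110 6=110 2=010.
Group the bits into nibbles: 0101 0011 0100 1011 1011 0010 → 534BB2.

0x534BB2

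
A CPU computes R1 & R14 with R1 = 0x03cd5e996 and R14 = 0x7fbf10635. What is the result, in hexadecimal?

AND each hex digit independently (no carries):
  0&7=0, 3&f=3, c&b=8, d&f=d, 5&1=1, e&0=0, 9&6=0, 9&3=1, 6&5=4

0x038d10014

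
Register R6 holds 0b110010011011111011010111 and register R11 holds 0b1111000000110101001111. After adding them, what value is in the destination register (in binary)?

0b1000001011100110000100110

Add column by column in base 2, right to left:
  1+1 = 0 carry 1
  1+1+1 = 1 carry 1
  1+1+1 = 1 carry 1
  0+1+1 = 0 carry 1
  1+0+1 = 0 carry 1
  0+0+1 = 1
  1+1 = 0 carry 1
  1+0+1 = 0 carry 1
  0+1+1 = 0 carry 1
  1+0+1 = 0 carry 1
  1+1+1 = 1 carry 1
  1+1+1 = 1 carry 1
  1+0+1 = 0 carry 1
  1+0+1 = 0 carry 1
  0+0+1 = 1
  1+0 = 1
  1+0 = 1
  0+0 = 0
  0+1 = 1
  1+1 = 0 carry 1
  0+1+1 = 0 carry 1
  0+1+1 = 0 carry 1
  1+0+1 = 0 carry 1
  1+0+1 = 0 carry 1
  final carry 1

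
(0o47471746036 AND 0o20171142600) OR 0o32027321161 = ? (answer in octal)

0o32077363161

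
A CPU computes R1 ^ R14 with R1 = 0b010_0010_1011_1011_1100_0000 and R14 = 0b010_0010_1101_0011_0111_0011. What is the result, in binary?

0b00000000110100010110011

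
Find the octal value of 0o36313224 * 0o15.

Multiply each base-8 digit by 13, carrying:
  4×13 = 52 → write 4 carry 6
  2×13+6 = 32 → write 0 carry 4
  2×13+4 = 30 → write 6 carry 3
  3×13+3 = 42 → write 2 carry 5
  1×13+5 = 18 → write 2 carry 2
  3×13+2 = 41 → write 1 carry 5
  6×13+5 = 83 → write 3 carry 10
  3×13+10 = 49 → write 1 carry 6
  remaining carry: 6

0o613122604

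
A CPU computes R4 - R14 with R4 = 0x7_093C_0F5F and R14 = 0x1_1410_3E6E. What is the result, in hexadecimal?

0x5F52BD0F1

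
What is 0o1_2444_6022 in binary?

0b1010100100100110000010010

Each octal digit is 3 bits: 1=001 2=010 4=100 4=100 4=100 6=110 0=000 2=010 2=010.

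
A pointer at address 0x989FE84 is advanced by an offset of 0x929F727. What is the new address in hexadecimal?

0x12B3F5AB

Add column by column in base 16, right to left:
  4+7 = B
  8+2 = A
  E+7 = 5 carry 1
  F+F+1 = F carry 1
  9+9+1 = 3 carry 1
  8+2+1 = B
  9+9 = 2 carry 1
  final carry 1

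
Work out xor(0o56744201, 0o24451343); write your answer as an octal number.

XOR each oct digit independently (no carries):
  5^2=7, 6^4=2, 7^4=3, 4^5=1, 4^1=5, 2^3=1, 0^4=4, 1^3=2

0o72315142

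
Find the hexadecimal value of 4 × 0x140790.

0x501E40

Multiply each base-16 digit by 4, carrying:
  0×4 = 0 → write 0
  9×4 = 36 → write 4 carry 2
  7×4+2 = 30 → write E carry 1
  0×4+1 = 1 → write 1
  4×4 = 16 → write 0 carry 1
  1×4+1 = 5 → write 5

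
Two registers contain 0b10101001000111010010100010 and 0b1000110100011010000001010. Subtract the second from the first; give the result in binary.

Subtract column by column in base 2:
  0-0 → 0
  1-1 → 0
  0-0 → 0
  0-1 → 1 (borrow)
  0-0-1 → 1 (borrow)
  1-0-1 → 0
  0-0 → 0
  1-0 → 1
  0-0 → 0
  0-0 → 0
  1-1 → 0
  0-0 → 0
  1-1 → 0
  1-1 → 0
  1-0 → 1
  0-0 → 0
  0-0 → 0
  0-1 → 1 (borrow)
  1-0-1 → 0
  0-1 → 1 (borrow)
  0-1-1 → 0 (borrow)
  1-0-1 → 0
  0-0 → 0
  1-0 → 1
  0-1 → 1 (borrow)
  1-0-1 → 0

0b1100010100100000010011000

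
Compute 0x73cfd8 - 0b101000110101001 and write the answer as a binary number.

0b11100110111111000101111

0x73cfd8 = 0b11100111100111111011000 in binary.
Subtract column by column in base 2:
  0-1 → 1 (borrow)
  0-0-1 → 1 (borrow)
  0-0-1 → 1 (borrow)
  1-1-1 → 1 (borrow)
  1-0-1 → 0
  0-1 → 1 (borrow)
  1-0-1 → 0
  1-1 → 0
  1-1 → 0
  1-0 → 1
  1-0 → 1
  1-0 → 1
  0-1 → 1 (borrow)
  0-0-1 → 1 (borrow)
  1-1-1 → 1 (borrow)
  1-0-1 → 0
  1-0 → 1
  1-0 → 1
  0-0 → 0
  0-0 → 0
  1-0 → 1
  1-0 → 1
  1-0 → 1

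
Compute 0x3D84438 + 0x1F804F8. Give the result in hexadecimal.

Add column by column in base 16, right to left:
  8+8 = 0 carry 1
  3+F+1 = 3 carry 1
  4+4+1 = 9
  4+0 = 4
  8+8 = 0 carry 1
  D+F+1 = D carry 1
  3+1+1 = 5

0x5D04930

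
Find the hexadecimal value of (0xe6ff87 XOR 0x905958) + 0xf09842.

0x1673f21

First 0xe6ff87 XOR 0x905958 = 0x76a6df.
Add column by column in base 16, right to left:
  f+2 = 1 carry 1
  d+4+1 = 2 carry 1
  6+8+1 = f
  a+9 = 3 carry 1
  6+0+1 = 7
  7+f = 6 carry 1
  final carry 1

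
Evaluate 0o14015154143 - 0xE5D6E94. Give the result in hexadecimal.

0x51D769CF

0o14015154143 = 0x6034D863 in hexadecimal.
Subtract column by column in base 16:
  3-4 → F (borrow)
  6-9-1 → C (borrow)
  8-E-1 → 9 (borrow)
  D-6-1 → 6
  4-D → 7 (borrow)
  3-5-1 → D (borrow)
  0-E-1 → 1 (borrow)
  6-0-1 → 5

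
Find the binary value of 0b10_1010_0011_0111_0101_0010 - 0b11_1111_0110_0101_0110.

0b1001100100000011111100

Subtract column by column in base 2:
  0-0 → 0
  1-1 → 0
  0-1 → 1 (borrow)
  0-0-1 → 1 (borrow)
  1-1-1 → 1 (borrow)
  0-0-1 → 1 (borrow)
  1-1-1 → 1 (borrow)
  0-0-1 → 1 (borrow)
  1-0-1 → 0
  1-1 → 0
  1-1 → 0
  0-0 → 0
  1-1 → 0
  1-1 → 0
  0-1 → 1 (borrow)
  0-1-1 → 0 (borrow)
  0-1-1 → 0 (borrow)
  1-1-1 → 1 (borrow)
  0-0-1 → 1 (borrow)
  1-0-1 → 0
  0-0 → 0
  1-0 → 1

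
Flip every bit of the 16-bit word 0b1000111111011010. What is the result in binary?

0b0111000000100101

Invert each bit: 1000111111011010 → 0111000000100101.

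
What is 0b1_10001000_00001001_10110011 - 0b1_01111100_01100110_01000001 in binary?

0b10111010001101110010

Subtract column by column in base 2:
  1-1 → 0
  1-0 → 1
  0-0 → 0
  0-0 → 0
  1-0 → 1
  1-0 → 1
  0-1 → 1 (borrow)
  1-0-1 → 0
  1-0 → 1
  0-1 → 1 (borrow)
  0-1-1 → 0 (borrow)
  1-0-1 → 0
  0-0 → 0
  0-1 → 1 (borrow)
  0-1-1 → 0 (borrow)
  0-0-1 → 1 (borrow)
  0-0-1 → 1 (borrow)
  0-0-1 → 1 (borrow)
  0-1-1 → 0 (borrow)
  1-1-1 → 1 (borrow)
  0-1-1 → 0 (borrow)
  0-1-1 → 0 (borrow)
  0-1-1 → 0 (borrow)
  1-0-1 → 0
  1-1 → 0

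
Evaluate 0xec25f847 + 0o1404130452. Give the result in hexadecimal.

0o1404130452 = 0xc10b12a in hexadecimal.
Add column by column in base 16, right to left:
  7+a = 1 carry 1
  4+2+1 = 7
  8+1 = 9
  f+b = a carry 1
  5+0+1 = 6
  2+1 = 3
  c+c = 8 carry 1
  e+0+1 = f

0xf836a971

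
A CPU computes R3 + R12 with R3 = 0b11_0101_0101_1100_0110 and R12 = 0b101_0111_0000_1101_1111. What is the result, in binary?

0b10001100011010100101

Add column by column in base 2, right to left:
  0+1 = 1
  1+1 = 0 carry 1
  1+1+1 = 1 carry 1
  0+1+1 = 0 carry 1
  0+1+1 = 0 carry 1
  0+0+1 = 1
  1+1 = 0 carry 1
  1+1+1 = 1 carry 1
  1+0+1 = 0 carry 1
  0+0+1 = 1
  1+0 = 1
  0+0 = 0
  1+1 = 0 carry 1
  0+1+1 = 0 carry 1
  1+1+1 = 1 carry 1
  0+0+1 = 1
  1+1 = 0 carry 1
  1+0+1 = 0 carry 1
  0+1+1 = 0 carry 1
  final carry 1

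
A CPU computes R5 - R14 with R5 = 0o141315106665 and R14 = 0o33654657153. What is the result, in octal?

Subtract column by column in base 8:
  5-3 → 2
  6-5 → 1
  6-1 → 5
  6-7 → 7 (borrow)
  0-5-1 → 2 (borrow)
  1-6-1 → 2 (borrow)
  5-4-1 → 0
  1-5 → 4 (borrow)
  3-6-1 → 4 (borrow)
  1-3-1 → 5 (borrow)
  4-3-1 → 0
  1-0 → 1

0o105440227512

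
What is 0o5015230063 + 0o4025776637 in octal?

0o11043226722

Add column by column in base 8, right to left:
  3+7 = 2 carry 1
  6+3+1 = 2 carry 1
  0+6+1 = 7
  0+6 = 6
  3+7 = 2 carry 1
  2+7+1 = 2 carry 1
  5+5+1 = 3 carry 1
  1+2+1 = 4
  0+0 = 0
  5+4 = 1 carry 1
  final carry 1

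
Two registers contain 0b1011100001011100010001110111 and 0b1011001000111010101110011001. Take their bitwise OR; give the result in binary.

0b1011101001111110111111111111

OR bit by bit (1 where either bit is 1):
  1011100001011100010001110111
| 1011001000111010101110011001
= 1011101001111110111111111111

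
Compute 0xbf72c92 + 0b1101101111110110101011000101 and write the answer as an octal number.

0o3155513527

0xbf72c92 = 0o1375626222 in octal.
0b1101101111110110101011000101 = 0o1557665305 in octal.
Add column by column in base 8, right to left:
  2+5 = 7
  2+0 = 2
  2+3 = 5
  6+5 = 3 carry 1
  2+6+1 = 1 carry 1
  6+6+1 = 5 carry 1
  5+7+1 = 5 carry 1
  7+5+1 = 5 carry 1
  3+5+1 = 1 carry 1
  1+1+1 = 3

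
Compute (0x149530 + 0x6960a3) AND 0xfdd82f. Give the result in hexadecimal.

Add column by column in base 16, right to left:
  0+3 = 3
  3+a = d
  5+0 = 5
  9+6 = f
  4+9 = d
  1+6 = 7
Sum = 0x7df5d3; now AND with 0xfdd82f:
  7&f=7, d&d=d, f&d=d, 5&8=0, d&2=0, 3&f=3

0x7dd003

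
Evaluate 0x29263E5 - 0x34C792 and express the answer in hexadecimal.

0x25D9C53

Subtract column by column in base 16:
  5-2 → 3
  E-9 → 5
  3-7 → C (borrow)
  6-C-1 → 9 (borrow)
  2-4-1 → D (borrow)
  9-3-1 → 5
  2-0 → 2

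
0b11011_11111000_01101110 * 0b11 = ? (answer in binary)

0b10100111110100101001010

Multiply each base-2 digit by 3, carrying:
  0×3 = 0 → write 0
  1×3 = 3 → write 1 carry 1
  1×3+1 = 4 → write 0 carry 2
  1×3+2 = 5 → write 1 carry 2
  0×3+2 = 2 → write 0 carry 1
  1×3+1 = 4 → write 0 carry 2
  1×3+2 = 5 → write 1 carry 2
  0×3+2 = 2 → write 0 carry 1
  0×3+1 = 1 → write 1
  0×3 = 0 → write 0
  0×3 = 0 → write 0
  1×3 = 3 → write 1 carry 1
  1×3+1 = 4 → write 0 carry 2
  1×3+2 = 5 → write 1 carry 2
  1×3+2 = 5 → write 1 carry 2
  1×3+2 = 5 → write 1 carry 2
  1×3+2 = 5 → write 1 carry 2
  1×3+2 = 5 → write 1 carry 2
  0×3+2 = 2 → write 0 carry 1
  1×3+1 = 4 → write 0 carry 2
  1×3+2 = 5 → write 1 carry 2
  remaining carry: 10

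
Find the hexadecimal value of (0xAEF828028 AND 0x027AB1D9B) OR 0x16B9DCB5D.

0xAEF828028 AND 0x027AB1D9B = 0x027820008.
Then OR with 0x16B9DCB5D.

0x16F9FCB5D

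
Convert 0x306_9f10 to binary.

Expand each hex digit to 4 bits: 3=0011 0=0000 6=0110 9=1001 f=1111 1=0001 0=0000.

0b11000001101001111100010000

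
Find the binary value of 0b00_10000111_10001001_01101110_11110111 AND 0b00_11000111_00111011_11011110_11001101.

AND bit by bit (1 only where both bits are 1):
  0010000111100010010110111011110111
& 0011000111001110111101111011001101
= 0010000111000010010100111011000101

0b0010000111000010010100111011000101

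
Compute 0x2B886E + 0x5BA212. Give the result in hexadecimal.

0x872A80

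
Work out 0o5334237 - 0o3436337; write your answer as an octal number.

Subtract column by column in base 8:
  7-7 → 0
  3-3 → 0
  2-3 → 7 (borrow)
  4-6-1 → 5 (borrow)
  3-3-1 → 7 (borrow)
  3-4-1 → 6 (borrow)
  5-3-1 → 1

0o1675700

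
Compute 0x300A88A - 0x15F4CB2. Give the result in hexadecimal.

Subtract column by column in base 16:
  A-2 → 8
  8-B → D (borrow)
  8-C-1 → B (borrow)
  A-4-1 → 5
  0-F → 1 (borrow)
  0-5-1 → A (borrow)
  3-1-1 → 1

0x1A15BD8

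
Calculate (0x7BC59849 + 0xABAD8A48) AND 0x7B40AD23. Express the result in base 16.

Add column by column in base 16, right to left:
  9+8 = 1 carry 1
  4+4+1 = 9
  8+A = 2 carry 1
  9+8+1 = 2 carry 1
  5+D+1 = 3 carry 1
  C+A+1 = 7 carry 1
  B+B+1 = 7 carry 1
  7+A+1 = 2 carry 1
  final carry 1
Sum = 0x127732291; now AND with 0x7B40AD23:
  1&0=0, 2&7=2, 7&B=3, 7&4=4, 3&0=0, 2&A=2, 2&D=0, 9&2=0, 1&3=1

0x23402001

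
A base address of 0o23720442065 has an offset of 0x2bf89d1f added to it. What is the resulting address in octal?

0o31316560524

0x2bf89d1f = 0o5376116437 in octal.
Add column by column in base 8, right to left:
  5+7 = 4 carry 1
  6+3+1 = 2 carry 1
  0+4+1 = 5
  2+6 = 0 carry 1
  4+1+1 = 6
  4+1 = 5
  0+6 = 6
  2+7 = 1 carry 1
  7+3+1 = 3 carry 1
  3+5+1 = 1 carry 1
  2+0+1 = 3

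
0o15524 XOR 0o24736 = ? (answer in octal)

0o31212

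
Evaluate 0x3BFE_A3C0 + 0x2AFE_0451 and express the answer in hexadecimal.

Add column by column in base 16, right to left:
  0+1 = 1
  C+5 = 1 carry 1
  3+4+1 = 8
  A+0 = A
  E+E = C carry 1
  F+F+1 = F carry 1
  B+A+1 = 6 carry 1
  3+2+1 = 6

0x66FCA811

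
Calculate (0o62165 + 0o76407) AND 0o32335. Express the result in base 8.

0o20134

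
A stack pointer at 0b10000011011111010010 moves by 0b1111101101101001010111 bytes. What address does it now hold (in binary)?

0b10001110001001000101001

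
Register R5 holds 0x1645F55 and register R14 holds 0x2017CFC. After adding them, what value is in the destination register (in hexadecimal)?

Add column by column in base 16, right to left:
  5+C = 1 carry 1
  5+F+1 = 5 carry 1
  F+C+1 = C carry 1
  5+7+1 = D
  4+1 = 5
  6+0 = 6
  1+2 = 3

0x365DC51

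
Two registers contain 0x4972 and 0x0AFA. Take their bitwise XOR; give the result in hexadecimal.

0x4388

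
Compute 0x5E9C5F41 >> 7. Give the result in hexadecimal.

7 bits is not a whole number of base-16 digits; in binary: 1011110100111000101111101000001 >> 7 = 101111010011100010111110.

0xBD38BE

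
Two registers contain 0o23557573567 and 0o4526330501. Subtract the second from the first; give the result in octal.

Subtract column by column in base 8:
  7-1 → 6
  6-0 → 6
  5-5 → 0
  3-0 → 3
  7-3 → 4
  5-3 → 2
  7-6 → 1
  5-2 → 3
  5-5 → 0
  3-4 → 7 (borrow)
  2-0-1 → 1

0o17031243066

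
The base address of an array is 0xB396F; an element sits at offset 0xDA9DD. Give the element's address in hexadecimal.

0x18E34C

Add column by column in base 16, right to left:
  F+D = C carry 1
  6+D+1 = 4 carry 1
  9+9+1 = 3 carry 1
  3+A+1 = E
  B+D = 8 carry 1
  final carry 1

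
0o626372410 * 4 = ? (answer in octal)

0o3131752040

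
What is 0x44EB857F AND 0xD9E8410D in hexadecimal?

0x40E8010D

AND each hex digit independently (no carries):
  4&D=4, 4&9=0, E&E=E, B&8=8, 8&4=0, 5&1=1, 7&0=0, F&D=D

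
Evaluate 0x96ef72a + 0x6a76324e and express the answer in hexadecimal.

0x73e52978

Add column by column in base 16, right to left:
  a+e = 8 carry 1
  2+4+1 = 7
  7+2 = 9
  f+3 = 2 carry 1
  e+6+1 = 5 carry 1
  6+7+1 = e
  9+a = 3 carry 1
  0+6+1 = 7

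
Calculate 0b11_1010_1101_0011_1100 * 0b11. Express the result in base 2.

0b10110000011110110100

Multiply each base-2 digit by 3, carrying:
  0×3 = 0 → write 0
  0×3 = 0 → write 0
  1×3 = 3 → write 1 carry 1
  1×3+1 = 4 → write 0 carry 2
  1×3+2 = 5 → write 1 carry 2
  1×3+2 = 5 → write 1 carry 2
  0×3+2 = 2 → write 0 carry 1
  0×3+1 = 1 → write 1
  1×3 = 3 → write 1 carry 1
  0×3+1 = 1 → write 1
  1×3 = 3 → write 1 carry 1
  1×3+1 = 4 → write 0 carry 2
  0×3+2 = 2 → write 0 carry 1
  1×3+1 = 4 → write 0 carry 2
  0×3+2 = 2 → write 0 carry 1
  1×3+1 = 4 → write 0 carry 2
  1×3+2 = 5 → write 1 carry 2
  1×3+2 = 5 → write 1 carry 2
  remaining carry: 10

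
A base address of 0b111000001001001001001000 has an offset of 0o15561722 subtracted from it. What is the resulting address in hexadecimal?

0xa9ae76

0b111000001001001001001000 = 0xe09248 in hexadecimal.
0o15561722 = 0x36e3d2 in hexadecimal.
Subtract column by column in base 16:
  8-2 → 6
  4-d → 7 (borrow)
  2-3-1 → e (borrow)
  9-e-1 → a (borrow)
  0-6-1 → 9 (borrow)
  e-3-1 → a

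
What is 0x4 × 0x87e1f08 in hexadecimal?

Multiply each base-16 digit by 4, carrying:
  8×4 = 32 → write 0 carry 2
  0×4+2 = 2 → write 2
  f×4 = 60 → write c carry 3
  1×4+3 = 7 → write 7
  e×4 = 56 → write 8 carry 3
  7×4+3 = 31 → write f carry 1
  8×4+1 = 33 → write 1 carry 2
  remaining carry: 2

0x21f87c20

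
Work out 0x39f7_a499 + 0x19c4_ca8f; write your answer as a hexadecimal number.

0x53bc6f28

Add column by column in base 16, right to left:
  9+f = 8 carry 1
  9+8+1 = 2 carry 1
  4+a+1 = f
  a+c = 6 carry 1
  7+4+1 = c
  f+c = b carry 1
  9+9+1 = 3 carry 1
  3+1+1 = 5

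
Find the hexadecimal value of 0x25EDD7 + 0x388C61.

0x5E7A38

Add column by column in base 16, right to left:
  7+1 = 8
  D+6 = 3 carry 1
  D+C+1 = A carry 1
  E+8+1 = 7 carry 1
  5+8+1 = E
  2+3 = 5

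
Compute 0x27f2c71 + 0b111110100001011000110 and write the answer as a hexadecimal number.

0b111110100001011000110 = 0x1f42c6 in hexadecimal.
Add column by column in base 16, right to left:
  1+6 = 7
  7+c = 3 carry 1
  c+2+1 = f
  2+4 = 6
  f+f = e carry 1
  7+1+1 = 9
  2+0 = 2

0x29e6f37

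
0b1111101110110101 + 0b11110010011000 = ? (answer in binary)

Add column by column in base 2, right to left:
  1+0 = 1
  0+0 = 0
  1+0 = 1
  0+1 = 1
  1+1 = 0 carry 1
  1+0+1 = 0 carry 1
  0+0+1 = 1
  1+1 = 0 carry 1
  1+0+1 = 0 carry 1
  1+0+1 = 0 carry 1
  0+1+1 = 0 carry 1
  1+1+1 = 1 carry 1
  1+1+1 = 1 carry 1
  1+1+1 = 1 carry 1
  1+0+1 = 0 carry 1
  1+0+1 = 0 carry 1
  final carry 1

0b10011100001001101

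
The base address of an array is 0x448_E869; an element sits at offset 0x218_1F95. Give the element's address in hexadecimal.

Add column by column in base 16, right to left:
  9+5 = E
  6+9 = F
  8+F = 7 carry 1
  E+1+1 = 0 carry 1
  8+8+1 = 1 carry 1
  4+1+1 = 6
  4+2 = 6

0x66107FE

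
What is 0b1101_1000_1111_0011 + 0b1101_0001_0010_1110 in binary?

Add column by column in base 2, right to left:
  1+0 = 1
  1+1 = 0 carry 1
  0+1+1 = 0 carry 1
  0+1+1 = 0 carry 1
  1+0+1 = 0 carry 1
  1+1+1 = 1 carry 1
  1+0+1 = 0 carry 1
  1+0+1 = 0 carry 1
  0+1+1 = 0 carry 1
  0+0+1 = 1
  0+0 = 0
  1+0 = 1
  1+1 = 0 carry 1
  0+0+1 = 1
  1+1 = 0 carry 1
  1+1+1 = 1 carry 1
  final carry 1

0b11010101000100001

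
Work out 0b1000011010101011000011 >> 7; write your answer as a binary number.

Right shift by 7: drop the 7 least-significant bits.

0b100001101010101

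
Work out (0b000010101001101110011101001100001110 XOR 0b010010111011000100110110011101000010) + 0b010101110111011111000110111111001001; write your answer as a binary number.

First 0b000010101001101110011101001100001110 XOR 0b010010111011000100110110011101000010 = 0b010000010010101010101011010001001100.
Add column by column in base 2, right to left:
  0+1 = 1
  0+0 = 0
  1+0 = 1
  1+1 = 0 carry 1
  0+0+1 = 1
  0+0 = 0
  1+1 = 0 carry 1
  0+1+1 = 0 carry 1
  0+1+1 = 0 carry 1
  0+1+1 = 0 carry 1
  1+1+1 = 1 carry 1
  0+1+1 = 0 carry 1
  1+0+1 = 0 carry 1
  1+1+1 = 1 carry 1
  0+1+1 = 0 carry 1
  1+0+1 = 0 carry 1
  0+0+1 = 1
  1+0 = 1
  0+1 = 1
  1+1 = 0 carry 1
  0+1+1 = 0 carry 1
  1+1+1 = 1 carry 1
  0+1+1 = 0 carry 1
  1+0+1 = 0 carry 1
  0+1+1 = 0 carry 1
  1+1+1 = 1 carry 1
  0+1+1 = 0 carry 1
  0+0+1 = 1
  1+1 = 0 carry 1
  0+1+1 = 0 carry 1
  0+1+1 = 0 carry 1
  0+0+1 = 1
  0+1 = 1
  0+0 = 0
  1+1 = 0 carry 1
  final carry 1

0b100110001010001001110010010000010101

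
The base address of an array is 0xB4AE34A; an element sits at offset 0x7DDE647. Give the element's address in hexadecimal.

0x1328C991

Add column by column in base 16, right to left:
  A+7 = 1 carry 1
  4+4+1 = 9
  3+6 = 9
  E+E = C carry 1
  A+D+1 = 8 carry 1
  4+D+1 = 2 carry 1
  B+7+1 = 3 carry 1
  final carry 1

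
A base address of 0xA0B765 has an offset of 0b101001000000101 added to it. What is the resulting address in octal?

0o50204552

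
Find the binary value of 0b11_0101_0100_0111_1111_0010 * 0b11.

Multiply each base-2 digit by 3, carrying:
  0×3 = 0 → write 0
  1×3 = 3 → write 1 carry 1
  0×3+1 = 1 → write 1
  0×3 = 0 → write 0
  1×3 = 3 → write 1 carry 1
  1×3+1 = 4 → write 0 carry 2
  1×3+2 = 5 → write 1 carry 2
  1×3+2 = 5 → write 1 carry 2
  1×3+2 = 5 → write 1 carry 2
  1×3+2 = 5 → write 1 carry 2
  1×3+2 = 5 → write 1 carry 2
  0×3+2 = 2 → write 0 carry 1
  0×3+1 = 1 → write 1
  0×3 = 0 → write 0
  1×3 = 3 → write 1 carry 1
  0×3+1 = 1 → write 1
  1×3 = 3 → write 1 carry 1
  0×3+1 = 1 → write 1
  1×3 = 3 → write 1 carry 1
  0×3+1 = 1 → write 1
  1×3 = 3 → write 1 carry 1
  1×3+1 = 4 → write 0 carry 2
  remaining carry: 10

0b100111111101011111010110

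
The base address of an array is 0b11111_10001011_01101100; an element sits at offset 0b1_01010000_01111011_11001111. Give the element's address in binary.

0b1011100000000011100111011

Add column by column in base 2, right to left:
  0+1 = 1
  0+1 = 1
  1+1 = 0 carry 1
  1+1+1 = 1 carry 1
  0+0+1 = 1
  1+0 = 1
  1+1 = 0 carry 1
  0+1+1 = 0 carry 1
  1+1+1 = 1 carry 1
  1+1+1 = 1 carry 1
  0+0+1 = 1
  1+1 = 0 carry 1
  0+1+1 = 0 carry 1
  0+1+1 = 0 carry 1
  0+1+1 = 0 carry 1
  1+0+1 = 0 carry 1
  1+0+1 = 0 carry 1
  1+0+1 = 0 carry 1
  1+0+1 = 0 carry 1
  1+0+1 = 0 carry 1
  1+1+1 = 1 carry 1
  0+0+1 = 1
  0+1 = 1
  0+0 = 0
  0+1 = 1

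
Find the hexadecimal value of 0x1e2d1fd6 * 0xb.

0x14bf05e32

Multiply each base-16 digit by 11, carrying:
  6×11 = 66 → write 2 carry 4
  d×11+4 = 147 → write 3 carry 9
  f×11+9 = 174 → write e carry 10
  1×11+10 = 21 → write 5 carry 1
  d×11+1 = 144 → write 0 carry 9
  2×11+9 = 31 → write f carry 1
  e×11+1 = 155 → write b carry 9
  1×11+9 = 20 → write 4 carry 1
  remaining carry: 1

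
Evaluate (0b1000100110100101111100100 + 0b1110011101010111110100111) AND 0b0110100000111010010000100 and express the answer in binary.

Add column by column in base 2, right to left:
  0+1 = 1
  0+1 = 1
  1+1 = 0 carry 1
  0+0+1 = 1
  0+0 = 0
  1+1 = 0 carry 1
  1+0+1 = 0 carry 1
  1+1+1 = 1 carry 1
  1+1+1 = 1 carry 1
  1+1+1 = 1 carry 1
  0+1+1 = 0 carry 1
  1+1+1 = 1 carry 1
  0+0+1 = 1
  0+1 = 1
  1+0 = 1
  0+1 = 1
  1+0 = 1
  1+1 = 0 carry 1
  0+1+1 = 0 carry 1
  0+1+1 = 0 carry 1
  1+0+1 = 0 carry 1
  0+0+1 = 1
  0+1 = 1
  0+1 = 1
  1+1 = 0 carry 1
  final carry 1
Sum = 0b10111000011111101110001011; now AND with 0b0110100000111010010000100:
  10111000011111101110001011
& 00110100000111010010000100
= 00110000000111000010000000

0b110000000111000010000000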